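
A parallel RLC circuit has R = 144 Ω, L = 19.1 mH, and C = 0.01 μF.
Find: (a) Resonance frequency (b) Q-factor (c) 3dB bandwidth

Step 1 — Resonance: ω₀ = 1/√(LC) = 1/√(0.0191·1e-08) = 7.236e+04 rad/s.
Step 2 — f₀ = ω₀/(2π) = 1.152e+04 Hz.
Step 3 — Parallel Q: Q = R/(ω₀L) = 144/(7.236e+04·0.0191) = 0.1042.
Step 4 — Bandwidth: Δω = ω₀/Q = 6.944e+05 rad/s; BW = Δω/(2π) = 1.105e+05 Hz.

(a) f₀ = 1.152e+04 Hz  (b) Q = 0.1042  (c) BW = 1.105e+05 Hz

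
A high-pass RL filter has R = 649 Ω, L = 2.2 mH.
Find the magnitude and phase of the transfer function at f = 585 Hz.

Step 1 — Angular frequency: ω = 2π·585 = 3676 rad/s.
Step 2 — Transfer function: H(jω) = jωL/(R + jωL).
Step 3 — Numerator jωL = j·8.086; denominator R + jωL = 649 + j8.086.
Step 4 — H = 0.0001552 + j0.01246.
Step 5 — Magnitude: |H| = 0.01246 (-38.1 dB); phase: φ = 89.3°.

|H| = 0.01246 (-38.1 dB), φ = 89.3°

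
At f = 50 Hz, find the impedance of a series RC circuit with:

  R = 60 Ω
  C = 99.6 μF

Step 1 — Angular frequency: ω = 2π·f = 2π·50 = 314.2 rad/s.
Step 2 — Component impedances:
  R: Z = R = 60 Ω
  C: Z = 1/(jωC) = -j/(ω·C) = 0 - j31.96 Ω
Step 3 — Series combination: Z_total = R + C = 60 - j31.96 Ω = 67.98∠-28.0° Ω.

Z = 60 - j31.96 Ω = 67.98∠-28.0° Ω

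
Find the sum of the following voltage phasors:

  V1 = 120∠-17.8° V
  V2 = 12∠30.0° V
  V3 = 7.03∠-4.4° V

Step 1 — Convert each phasor to rectangular form:
  V1 = 120·(cos(-17.8°) + j·sin(-17.8°)) = 114.3 - j36.68 V
  V2 = 12·(cos(30.0°) + j·sin(30.0°)) = 10.39 + j6 V
  V3 = 7.03·(cos(-4.4°) + j·sin(-4.4°)) = 7.009 - j0.5393 V
Step 2 — Sum components: V_total = 131.7 - j31.22 V.
Step 3 — Convert to polar: |V_total| = 135.3 V, ∠V_total = -13.3°.

V_total = 135.3∠-13.3° V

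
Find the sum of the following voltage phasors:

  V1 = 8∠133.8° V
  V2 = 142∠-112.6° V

Step 1 — Convert each phasor to rectangular form:
  V1 = 8·(cos(133.8°) + j·sin(133.8°)) = -5.537 + j5.774 V
  V2 = 142·(cos(-112.6°) + j·sin(-112.6°)) = -54.57 - j131.1 V
Step 2 — Sum components: V_total = -60.11 - j125.3 V.
Step 3 — Convert to polar: |V_total| = 139 V, ∠V_total = -115.6°.

V_total = 139∠-115.6° V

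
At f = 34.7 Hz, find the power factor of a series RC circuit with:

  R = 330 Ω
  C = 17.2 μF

Step 1 — Angular frequency: ω = 2π·f = 2π·34.7 = 218 rad/s.
Step 2 — Component impedances:
  R: Z = R = 330 Ω
  C: Z = 1/(jωC) = -j/(ω·C) = 0 - j266.7 Ω
Step 3 — Series combination: Z_total = R + C = 330 - j266.7 Ω = 424.3∠-38.9° Ω.
Step 4 — Power factor: PF = cos(φ) = Re(Z)/|Z| = 330/424.3 = 0.7778.
Step 5 — Type: Im(Z) = -266.7 ⇒ leading (phase φ = -38.9°).

PF = 0.7778 (leading, φ = -38.9°)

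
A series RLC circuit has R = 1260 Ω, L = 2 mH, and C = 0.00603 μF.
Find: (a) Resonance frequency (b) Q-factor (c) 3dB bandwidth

Step 1 — Resonance: ω₀ = 1/√(LC) = 1/√(0.002·6.03e-09) = 2.88e+05 rad/s.
Step 2 — f₀ = ω₀/(2π) = 4.583e+04 Hz.
Step 3 — Series Q: Q = ω₀L/R = 2.88e+05·0.002/1260 = 0.4571.
Step 4 — Bandwidth: Δω = ω₀/Q = 6.3e+05 rad/s; BW = Δω/(2π) = 1.003e+05 Hz.

(a) f₀ = 4.583e+04 Hz  (b) Q = 0.4571  (c) BW = 1.003e+05 Hz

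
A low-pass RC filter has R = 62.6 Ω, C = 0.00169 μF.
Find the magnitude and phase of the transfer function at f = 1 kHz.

Step 1 — Angular frequency: ω = 2π·1000 = 6283 rad/s.
Step 2 — Transfer function: H(jω) = 1/(1 + jωRC).
Step 3 — Denominator: 1 + jωRC = 1 + j·6283·62.6·1.69e-09 = 1 + j0.0006647.
Step 4 — H = 1 - j0.0006647.
Step 5 — Magnitude: |H| = 1 (-0.0 dB); phase: φ = -0.0°.

|H| = 1 (-0.0 dB), φ = -0.0°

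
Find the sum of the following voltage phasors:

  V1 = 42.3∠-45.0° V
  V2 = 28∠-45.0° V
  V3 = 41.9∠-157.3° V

Step 1 — Convert each phasor to rectangular form:
  V1 = 42.3·(cos(-45.0°) + j·sin(-45.0°)) = 29.91 - j29.91 V
  V2 = 28·(cos(-45.0°) + j·sin(-45.0°)) = 19.8 - j19.8 V
  V3 = 41.9·(cos(-157.3°) + j·sin(-157.3°)) = -38.65 - j16.17 V
Step 2 — Sum components: V_total = 11.06 - j65.88 V.
Step 3 — Convert to polar: |V_total| = 66.8 V, ∠V_total = -80.5°.

V_total = 66.8∠-80.5° V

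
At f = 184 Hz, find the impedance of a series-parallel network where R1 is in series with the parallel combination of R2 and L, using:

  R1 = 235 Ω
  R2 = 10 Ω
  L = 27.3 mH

Step 1 — Angular frequency: ω = 2π·f = 2π·184 = 1156 rad/s.
Step 2 — Component impedances:
  R1: Z = R = 235 Ω
  R2: Z = R = 10 Ω
  L: Z = jωL = j·1156·0.0273 = 0 + j31.56 Ω
Step 3 — Parallel branch: R2 || L = 1/(1/R2 + 1/L) = 9.088 + j2.879 Ω.
Step 4 — Series with R1: Z_total = R1 + (R2 || L) = 244.1 + j2.879 Ω = 244.1∠0.7° Ω.

Z = 244.1 + j2.879 Ω = 244.1∠0.7° Ω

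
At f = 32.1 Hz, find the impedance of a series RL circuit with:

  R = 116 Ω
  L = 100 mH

Step 1 — Angular frequency: ω = 2π·f = 2π·32.1 = 201.7 rad/s.
Step 2 — Component impedances:
  R: Z = R = 116 Ω
  L: Z = jωL = j·201.7·0.1 = 0 + j20.17 Ω
Step 3 — Series combination: Z_total = R + L = 116 + j20.17 Ω = 117.7∠9.9° Ω.

Z = 116 + j20.17 Ω = 117.7∠9.9° Ω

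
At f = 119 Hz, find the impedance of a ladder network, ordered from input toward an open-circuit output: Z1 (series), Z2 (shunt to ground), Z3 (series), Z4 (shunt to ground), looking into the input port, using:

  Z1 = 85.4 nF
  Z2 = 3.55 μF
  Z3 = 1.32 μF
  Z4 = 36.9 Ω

Step 1 — Angular frequency: ω = 2π·f = 2π·119 = 747.7 rad/s.
Step 2 — Component impedances:
  Z1: Z = 1/(jωC) = -j/(ω·C) = 0 - j1.566e+04 Ω
  Z2: Z = 1/(jωC) = -j/(ω·C) = 0 - j376.7 Ω
  Z3: Z = 1/(jωC) = -j/(ω·C) = 0 - j1013 Ω
  Z4: Z = R = 36.9 Ω
Step 3 — Ladder network (open output): work backward from the far end, alternating series and parallel combinations. Z_in = 2.709 - j1.594e+04 Ω = 1.594e+04∠-90.0° Ω.

Z = 2.709 - j1.594e+04 Ω = 1.594e+04∠-90.0° Ω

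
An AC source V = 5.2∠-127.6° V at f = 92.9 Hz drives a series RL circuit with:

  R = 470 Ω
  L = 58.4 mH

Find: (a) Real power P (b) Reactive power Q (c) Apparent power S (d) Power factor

Step 1 — Angular frequency: ω = 2π·f = 2π·92.9 = 583.7 rad/s.
Step 2 — Component impedances:
  R: Z = R = 470 Ω
  L: Z = jωL = j·583.7·0.0584 = 0 + j34.09 Ω
Step 3 — Series combination: Z_total = R + L = 470 + j34.09 Ω = 471.2∠4.1° Ω.
Step 4 — Source phasor: V = 5.2∠-127.6° V = -3.173 - j4.12 V.
Step 5 — Current: I = V / Z = -0.007348 - j0.008233 A = 0.01103∠-131.7° A.
Step 6 — Complex power: S = V·I* = 0.05723 + j0.004151 VA.
Step 7 — Real power: P = Re(S) = 0.05723 W.
Step 8 — Reactive power: Q = Im(S) = 0.004151 VAR.
Step 9 — Apparent power: |S| = 0.05738 VA.
Step 10 — Power factor: PF = P/|S| = 0.9974 (lagging).

(a) P = 0.05723 W  (b) Q = 0.004151 VAR  (c) S = 0.05738 VA  (d) PF = 0.9974 (lagging)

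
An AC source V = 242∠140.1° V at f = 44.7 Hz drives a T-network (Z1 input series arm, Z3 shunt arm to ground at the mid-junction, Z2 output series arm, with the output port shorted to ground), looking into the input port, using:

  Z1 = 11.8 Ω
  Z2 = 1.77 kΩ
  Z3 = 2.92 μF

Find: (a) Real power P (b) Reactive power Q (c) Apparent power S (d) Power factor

Step 1 — Angular frequency: ω = 2π·f = 2π·44.7 = 280.9 rad/s.
Step 2 — Component impedances:
  Z1: Z = R = 11.8 Ω
  Z2: Z = R = 1770 Ω
  Z3: Z = 1/(jωC) = -j/(ω·C) = 0 - j1219 Ω
Step 3 — With the output port shorted to ground, the output series arm Z2 runs from the junction to ground; the shunt arm Z3 also runs from the junction to ground. They appear in parallel: Z3 || Z2 = 569.7 - j826.9 Ω.
Step 4 — Series with input arm Z1: Z_in = Z1 + (Z3 || Z2) = 581.5 - j826.9 Ω = 1011∠-54.9° Ω.
Step 5 — Source phasor: V = 242∠140.1° V = -185.7 + j155.2 V.
Step 6 — Current: I = V / Z = -0.2313 - j0.0619 A = 0.2394∠-165.0° A.
Step 7 — Complex power: S = V·I* = 33.32 - j47.39 VA.
Step 8 — Real power: P = Re(S) = 33.32 W.
Step 9 — Reactive power: Q = Im(S) = -47.39 VAR.
Step 10 — Apparent power: |S| = 57.93 VA.
Step 11 — Power factor: PF = P/|S| = 0.5752 (leading).

(a) P = 33.32 W  (b) Q = -47.39 VAR  (c) S = 57.93 VA  (d) PF = 0.5752 (leading)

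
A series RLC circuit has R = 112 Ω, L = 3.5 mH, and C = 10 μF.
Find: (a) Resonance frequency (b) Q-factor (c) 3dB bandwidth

Step 1 — Resonance: ω₀ = 1/√(LC) = 1/√(0.0035·1e-05) = 5345 rad/s.
Step 2 — f₀ = ω₀/(2π) = 850.7 Hz.
Step 3 — Series Q: Q = ω₀L/R = 5345·0.0035/112 = 0.167.
Step 4 — Bandwidth: Δω = ω₀/Q = 3.2e+04 rad/s; BW = Δω/(2π) = 5093 Hz.

(a) f₀ = 850.7 Hz  (b) Q = 0.167  (c) BW = 5093 Hz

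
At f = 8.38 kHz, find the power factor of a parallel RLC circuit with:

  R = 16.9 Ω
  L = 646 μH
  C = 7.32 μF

Step 1 — Angular frequency: ω = 2π·f = 2π·8380 = 5.265e+04 rad/s.
Step 2 — Component impedances:
  R: Z = R = 16.9 Ω
  L: Z = jωL = j·5.265e+04·0.000646 = 0 + j34.01 Ω
  C: Z = 1/(jωC) = -j/(ω·C) = 0 - j2.595 Ω
Step 3 — Parallel combination: 1/Z_total = 1/R + 1/L + 1/C; Z_total = 0.4543 - j2.733 Ω = 2.771∠-80.6° Ω.
Step 4 — Power factor: PF = cos(φ) = Re(Z)/|Z| = 0.45428/2.7708 = 0.164.
Step 5 — Type: Im(Z) = -2.733 ⇒ leading (phase φ = -80.6°).

PF = 0.164 (leading, φ = -80.6°)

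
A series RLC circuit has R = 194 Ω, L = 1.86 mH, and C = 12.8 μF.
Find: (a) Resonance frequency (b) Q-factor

Step 1 — Resonance condition Im(Z)=0 gives ω₀ = 1/√(LC).
Step 2 — ω₀ = 1/√(0.00186·1.28e-05) = 6481 rad/s.
Step 3 — f₀ = ω₀/(2π) = 1031 Hz.
Step 4 — Series Q: Q = ω₀L/R = 6481·0.00186/194 = 0.06214.

(a) f₀ = 1031 Hz  (b) Q = 0.06214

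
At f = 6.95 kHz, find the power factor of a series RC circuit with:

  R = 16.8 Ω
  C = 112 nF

Step 1 — Angular frequency: ω = 2π·f = 2π·6950 = 4.367e+04 rad/s.
Step 2 — Component impedances:
  R: Z = R = 16.8 Ω
  C: Z = 1/(jωC) = -j/(ω·C) = 0 - j204.5 Ω
Step 3 — Series combination: Z_total = R + C = 16.8 - j204.5 Ω = 205.2∠-85.3° Ω.
Step 4 — Power factor: PF = cos(φ) = Re(Z)/|Z| = 16.8/205.15 = 0.08189.
Step 5 — Type: Im(Z) = -204.5 ⇒ leading (phase φ = -85.3°).

PF = 0.08189 (leading, φ = -85.3°)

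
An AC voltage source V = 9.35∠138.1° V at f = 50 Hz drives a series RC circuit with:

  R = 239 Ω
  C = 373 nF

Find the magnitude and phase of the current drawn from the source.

Step 1 — Angular frequency: ω = 2π·f = 2π·50 = 314.2 rad/s.
Step 2 — Component impedances:
  R: Z = R = 239 Ω
  C: Z = 1/(jωC) = -j/(ω·C) = 0 - j8534 Ω
Step 3 — Series combination: Z_total = R + C = 239 - j8534 Ω = 8537∠-88.4° Ω.
Step 4 — Source phasor: V = 9.35∠138.1° V = -6.959 + j6.244 V.
Step 5 — Ohm's law: I = V / Z_total = (-6.959 + j6.244) / (239 - j8534) = -0.000754 - j0.0007944 A.
Step 6 — Convert to polar: |I| = 0.001095 A, ∠I = -133.5°.

I = 0.001095∠-133.5° A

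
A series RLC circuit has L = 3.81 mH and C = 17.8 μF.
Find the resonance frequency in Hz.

Step 1 — Resonance condition Im(Z)=0 gives ω₀ = 1/√(LC).
Step 2 — ω₀ = 1/√(0.00381·1.78e-05) = 3840 rad/s.
Step 3 — f₀ = ω₀/(2π) = 611.1 Hz.

f₀ = 611.1 Hz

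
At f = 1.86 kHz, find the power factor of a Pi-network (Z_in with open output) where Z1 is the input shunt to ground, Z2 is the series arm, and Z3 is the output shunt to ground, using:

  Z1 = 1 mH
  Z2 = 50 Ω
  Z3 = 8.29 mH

Step 1 — Angular frequency: ω = 2π·f = 2π·1860 = 1.169e+04 rad/s.
Step 2 — Component impedances:
  Z1: Z = jωL = j·1.169e+04·0.001 = 0 + j11.69 Ω
  Z2: Z = R = 50 Ω
  Z3: Z = jωL = j·1.169e+04·0.00829 = 0 + j96.88 Ω
Step 3 — With open output, the series arm Z2 and the output shunt Z3 appear in series to ground: Z2 + Z3 = 50 + j96.88 Ω.
Step 4 — Parallel with input shunt Z1: Z_in = Z1 || (Z2 + Z3) = 0.478 + j10.65 Ω = 10.66∠87.4° Ω.
Step 5 — Power factor: PF = cos(φ) = Re(Z)/|Z| = 0.478/10.66 = 0.04484.
Step 6 — Type: Im(Z) = 10.65 ⇒ lagging (phase φ = 87.4°).

PF = 0.04484 (lagging, φ = 87.4°)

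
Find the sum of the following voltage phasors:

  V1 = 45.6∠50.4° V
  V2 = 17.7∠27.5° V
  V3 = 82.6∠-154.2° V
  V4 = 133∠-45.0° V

Step 1 — Convert each phasor to rectangular form:
  V1 = 45.6·(cos(50.4°) + j·sin(50.4°)) = 29.07 + j35.14 V
  V2 = 17.7·(cos(27.5°) + j·sin(27.5°)) = 15.7 + j8.173 V
  V3 = 82.6·(cos(-154.2°) + j·sin(-154.2°)) = -74.37 - j35.95 V
  V4 = 133·(cos(-45.0°) + j·sin(-45.0°)) = 94.05 - j94.05 V
Step 2 — Sum components: V_total = 64.45 - j86.69 V.
Step 3 — Convert to polar: |V_total| = 108 V, ∠V_total = -53.4°.

V_total = 108∠-53.4° V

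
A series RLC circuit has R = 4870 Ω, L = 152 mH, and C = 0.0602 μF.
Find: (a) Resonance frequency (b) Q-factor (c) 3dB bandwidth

Step 1 — Resonance: ω₀ = 1/√(LC) = 1/√(0.152·6.02e-08) = 1.045e+04 rad/s.
Step 2 — f₀ = ω₀/(2π) = 1664 Hz.
Step 3 — Series Q: Q = ω₀L/R = 1.045e+04·0.152/4870 = 0.3263.
Step 4 — Bandwidth: Δω = ω₀/Q = 3.204e+04 rad/s; BW = Δω/(2π) = 5099 Hz.

(a) f₀ = 1664 Hz  (b) Q = 0.3263  (c) BW = 5099 Hz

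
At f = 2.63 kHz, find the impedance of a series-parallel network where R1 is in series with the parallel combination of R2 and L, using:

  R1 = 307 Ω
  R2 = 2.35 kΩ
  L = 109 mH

Step 1 — Angular frequency: ω = 2π·f = 2π·2630 = 1.652e+04 rad/s.
Step 2 — Component impedances:
  R1: Z = R = 307 Ω
  R2: Z = R = 2350 Ω
  L: Z = jωL = j·1.652e+04·0.109 = 0 + j1801 Ω
Step 3 — Parallel branch: R2 || L = 1/(1/R2 + 1/L) = 869.7 + j1135 Ω.
Step 4 — Series with R1: Z_total = R1 + (R2 || L) = 1177 + j1135 Ω = 1635∠44.0° Ω.

Z = 1177 + j1135 Ω = 1635∠44.0° Ω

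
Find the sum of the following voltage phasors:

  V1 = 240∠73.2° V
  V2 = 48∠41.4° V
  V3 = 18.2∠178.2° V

Step 1 — Convert each phasor to rectangular form:
  V1 = 240·(cos(73.2°) + j·sin(73.2°)) = 69.37 + j229.8 V
  V2 = 48·(cos(41.4°) + j·sin(41.4°)) = 36.01 + j31.74 V
  V3 = 18.2·(cos(178.2°) + j·sin(178.2°)) = -18.19 + j0.5717 V
Step 2 — Sum components: V_total = 87.18 + j262.1 V.
Step 3 — Convert to polar: |V_total| = 276.2 V, ∠V_total = 71.6°.

V_total = 276.2∠71.6° V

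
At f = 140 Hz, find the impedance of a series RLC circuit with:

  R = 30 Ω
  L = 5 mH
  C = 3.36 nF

Step 1 — Angular frequency: ω = 2π·f = 2π·140 = 879.6 rad/s.
Step 2 — Component impedances:
  R: Z = R = 30 Ω
  L: Z = jωL = j·879.6·0.005 = 0 + j4.398 Ω
  C: Z = 1/(jωC) = -j/(ω·C) = 0 - j3.383e+05 Ω
Step 3 — Series combination: Z_total = R + L + C = 30 - j3.383e+05 Ω = 3.383e+05∠-90.0° Ω.

Z = 30 - j3.383e+05 Ω = 3.383e+05∠-90.0° Ω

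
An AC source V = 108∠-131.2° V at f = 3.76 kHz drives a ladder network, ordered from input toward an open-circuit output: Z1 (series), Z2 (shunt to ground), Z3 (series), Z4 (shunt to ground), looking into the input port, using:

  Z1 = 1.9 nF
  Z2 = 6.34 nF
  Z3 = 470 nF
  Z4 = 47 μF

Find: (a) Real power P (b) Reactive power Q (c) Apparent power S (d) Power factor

Step 1 — Angular frequency: ω = 2π·f = 2π·3760 = 2.362e+04 rad/s.
Step 2 — Component impedances:
  Z1: Z = 1/(jωC) = -j/(ω·C) = 0 - j2.228e+04 Ω
  Z2: Z = 1/(jωC) = -j/(ω·C) = 0 - j6676 Ω
  Z3: Z = 1/(jωC) = -j/(ω·C) = 0 - j90.06 Ω
  Z4: Z = 1/(jωC) = -j/(ω·C) = 0 - j0.9006 Ω
Step 3 — Ladder network (open output): work backward from the far end, alternating series and parallel combinations. Z_in = 0 - j2.237e+04 Ω = 2.237e+04∠-90.0° Ω.
Step 4 — Source phasor: V = 108∠-131.2° V = -71.14 - j81.26 V.
Step 5 — Current: I = V / Z = 0.003633 - j0.00318 A = 0.004828∠-41.2° A.
Step 6 — Complex power: S = V·I* = 0 - j0.5215 VA.
Step 7 — Real power: P = Re(S) = 0 W.
Step 8 — Reactive power: Q = Im(S) = -0.5215 VAR.
Step 9 — Apparent power: |S| = 0.5215 VA.
Step 10 — Power factor: PF = P/|S| = 0 (leading).

(a) P = 0 W  (b) Q = -0.5215 VAR  (c) S = 0.5215 VA  (d) PF = 0 (leading)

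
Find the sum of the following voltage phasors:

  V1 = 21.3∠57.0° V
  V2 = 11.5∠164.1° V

Step 1 — Convert each phasor to rectangular form:
  V1 = 21.3·(cos(57.0°) + j·sin(57.0°)) = 11.6 + j17.86 V
  V2 = 11.5·(cos(164.1°) + j·sin(164.1°)) = -11.06 + j3.151 V
Step 2 — Sum components: V_total = 0.5408 + j21.01 V.
Step 3 — Convert to polar: |V_total| = 21.02 V, ∠V_total = 88.5°.

V_total = 21.02∠88.5° V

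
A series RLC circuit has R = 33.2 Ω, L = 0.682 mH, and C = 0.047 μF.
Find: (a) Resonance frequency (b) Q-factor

Step 1 — Resonance condition Im(Z)=0 gives ω₀ = 1/√(LC).
Step 2 — ω₀ = 1/√(0.000682·4.7e-08) = 1.766e+05 rad/s.
Step 3 — f₀ = ω₀/(2π) = 2.811e+04 Hz.
Step 4 — Series Q: Q = ω₀L/R = 1.766e+05·0.000682/33.2 = 3.628.

(a) f₀ = 2.811e+04 Hz  (b) Q = 3.628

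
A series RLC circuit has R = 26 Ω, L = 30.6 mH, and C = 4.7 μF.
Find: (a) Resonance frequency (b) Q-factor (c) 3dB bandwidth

Step 1 — Resonance: ω₀ = 1/√(LC) = 1/√(0.0306·4.7e-06) = 2637 rad/s.
Step 2 — f₀ = ω₀/(2π) = 419.7 Hz.
Step 3 — Series Q: Q = ω₀L/R = 2637·0.0306/26 = 3.103.
Step 4 — Bandwidth: Δω = ω₀/Q = 849.7 rad/s; BW = Δω/(2π) = 135.2 Hz.

(a) f₀ = 419.7 Hz  (b) Q = 3.103  (c) BW = 135.2 Hz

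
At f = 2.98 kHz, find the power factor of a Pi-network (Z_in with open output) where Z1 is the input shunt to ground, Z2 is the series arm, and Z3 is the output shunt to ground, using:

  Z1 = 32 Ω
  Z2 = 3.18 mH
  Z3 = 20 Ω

Step 1 — Angular frequency: ω = 2π·f = 2π·2980 = 1.872e+04 rad/s.
Step 2 — Component impedances:
  Z1: Z = R = 32 Ω
  Z2: Z = jωL = j·1.872e+04·0.00318 = 0 + j59.54 Ω
  Z3: Z = R = 20 Ω
Step 3 — With open output, the series arm Z2 and the output shunt Z3 appear in series to ground: Z2 + Z3 = 20 + j59.54 Ω.
Step 4 — Parallel with input shunt Z1: Z_in = Z1 || (Z2 + Z3) = 23.48 + j9.757 Ω = 25.43∠22.6° Ω.
Step 5 — Power factor: PF = cos(φ) = Re(Z)/|Z| = 23.479/25.426 = 0.9234.
Step 6 — Type: Im(Z) = 9.757 ⇒ lagging (phase φ = 22.6°).

PF = 0.9234 (lagging, φ = 22.6°)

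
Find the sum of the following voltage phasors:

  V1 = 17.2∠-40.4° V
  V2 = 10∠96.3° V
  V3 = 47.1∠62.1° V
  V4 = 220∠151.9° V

Step 1 — Convert each phasor to rectangular form:
  V1 = 17.2·(cos(-40.4°) + j·sin(-40.4°)) = 13.1 - j11.15 V
  V2 = 10·(cos(96.3°) + j·sin(96.3°)) = -1.097 + j9.94 V
  V3 = 47.1·(cos(62.1°) + j·sin(62.1°)) = 22.04 + j41.63 V
  V4 = 220·(cos(151.9°) + j·sin(151.9°)) = -194.1 + j103.6 V
Step 2 — Sum components: V_total = -160 + j144 V.
Step 3 — Convert to polar: |V_total| = 215.3 V, ∠V_total = 138.0°.

V_total = 215.3∠138.0° V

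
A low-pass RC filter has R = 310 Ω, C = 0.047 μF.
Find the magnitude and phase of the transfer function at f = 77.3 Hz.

Step 1 — Angular frequency: ω = 2π·77.3 = 485.7 rad/s.
Step 2 — Transfer function: H(jω) = 1/(1 + jωRC).
Step 3 — Denominator: 1 + jωRC = 1 + j·485.7·310·4.7e-08 = 1 + j0.007077.
Step 4 — H = 0.9999 - j0.007076.
Step 5 — Magnitude: |H| = 1 (-0.0 dB); phase: φ = -0.4°.

|H| = 1 (-0.0 dB), φ = -0.4°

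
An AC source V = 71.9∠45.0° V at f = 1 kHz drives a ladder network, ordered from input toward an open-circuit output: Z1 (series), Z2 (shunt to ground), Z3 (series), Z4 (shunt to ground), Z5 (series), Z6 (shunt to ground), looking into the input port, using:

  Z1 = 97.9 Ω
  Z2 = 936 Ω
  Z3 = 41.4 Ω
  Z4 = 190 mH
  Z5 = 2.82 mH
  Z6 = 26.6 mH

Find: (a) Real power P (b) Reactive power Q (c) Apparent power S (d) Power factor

Step 1 — Angular frequency: ω = 2π·f = 2π·1000 = 6283 rad/s.
Step 2 — Component impedances:
  Z1: Z = R = 97.9 Ω
  Z2: Z = R = 936 Ω
  Z3: Z = R = 41.4 Ω
  Z4: Z = jωL = j·6283·0.19 = 0 + j1194 Ω
  Z5: Z = jωL = j·6283·0.00282 = 0 + j17.72 Ω
  Z6: Z = jωL = j·6283·0.0266 = 0 + j167.1 Ω
Step 3 — Ladder network (open output): work backward from the far end, alternating series and parallel combinations. Z_in = 161 + j143 Ω = 215.3∠41.6° Ω.
Step 4 — Source phasor: V = 71.9∠45.0° V = 50.84 + j50.84 V.
Step 5 — Current: I = V / Z = 0.3334 + j0.01975 A = 0.334∠3.4° A.
Step 6 — Complex power: S = V·I* = 17.95 + j15.95 VA.
Step 7 — Real power: P = Re(S) = 17.95 W.
Step 8 — Reactive power: Q = Im(S) = 15.95 VAR.
Step 9 — Apparent power: |S| = 24.01 VA.
Step 10 — Power factor: PF = P/|S| = 0.7477 (lagging).

(a) P = 17.95 W  (b) Q = 15.95 VAR  (c) S = 24.01 VA  (d) PF = 0.7477 (lagging)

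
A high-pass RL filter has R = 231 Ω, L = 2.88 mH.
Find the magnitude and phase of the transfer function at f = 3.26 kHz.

Step 1 — Angular frequency: ω = 2π·3260 = 2.048e+04 rad/s.
Step 2 — Transfer function: H(jω) = jωL/(R + jωL).
Step 3 — Numerator jωL = j·58.99; denominator R + jωL = 231 + j58.99.
Step 4 — H = 0.06122 + j0.2397.
Step 5 — Magnitude: |H| = 0.2474 (-12.1 dB); phase: φ = 75.7°.

|H| = 0.2474 (-12.1 dB), φ = 75.7°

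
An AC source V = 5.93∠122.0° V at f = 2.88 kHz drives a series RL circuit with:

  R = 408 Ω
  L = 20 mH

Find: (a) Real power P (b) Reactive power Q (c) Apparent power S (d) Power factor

Step 1 — Angular frequency: ω = 2π·f = 2π·2880 = 1.81e+04 rad/s.
Step 2 — Component impedances:
  R: Z = R = 408 Ω
  L: Z = jωL = j·1.81e+04·0.02 = 0 + j361.9 Ω
Step 3 — Series combination: Z_total = R + L = 408 + j361.9 Ω = 545.4∠41.6° Ω.
Step 4 — Source phasor: V = 5.93∠122.0° V = -3.142 + j5.029 V.
Step 5 — Current: I = V / Z = 0.001808 + j0.01072 A = 0.01087∠80.4° A.
Step 6 — Complex power: S = V·I* = 0.04824 + j0.04279 VA.
Step 7 — Real power: P = Re(S) = 0.04824 W.
Step 8 — Reactive power: Q = Im(S) = 0.04279 VAR.
Step 9 — Apparent power: |S| = 0.06448 VA.
Step 10 — Power factor: PF = P/|S| = 0.7481 (lagging).

(a) P = 0.04824 W  (b) Q = 0.04279 VAR  (c) S = 0.06448 VA  (d) PF = 0.7481 (lagging)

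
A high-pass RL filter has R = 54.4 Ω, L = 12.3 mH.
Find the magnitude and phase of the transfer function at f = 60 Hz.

Step 1 — Angular frequency: ω = 2π·60 = 377 rad/s.
Step 2 — Transfer function: H(jω) = jωL/(R + jωL).
Step 3 — Numerator jωL = j·4.637; denominator R + jωL = 54.4 + j4.637.
Step 4 — H = 0.007213 + j0.08462.
Step 5 — Magnitude: |H| = 0.08493 (-21.4 dB); phase: φ = 85.1°.

|H| = 0.08493 (-21.4 dB), φ = 85.1°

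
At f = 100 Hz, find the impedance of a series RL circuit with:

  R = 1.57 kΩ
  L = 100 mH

Step 1 — Angular frequency: ω = 2π·f = 2π·100 = 628.3 rad/s.
Step 2 — Component impedances:
  R: Z = R = 1570 Ω
  L: Z = jωL = j·628.3·0.1 = 0 + j62.83 Ω
Step 3 — Series combination: Z_total = R + L = 1570 + j62.83 Ω = 1571∠2.3° Ω.

Z = 1570 + j62.83 Ω = 1571∠2.3° Ω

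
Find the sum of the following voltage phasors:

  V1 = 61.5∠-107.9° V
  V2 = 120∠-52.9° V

Step 1 — Convert each phasor to rectangular form:
  V1 = 61.5·(cos(-107.9°) + j·sin(-107.9°)) = -18.9 - j58.52 V
  V2 = 120·(cos(-52.9°) + j·sin(-52.9°)) = 72.38 - j95.71 V
Step 2 — Sum components: V_total = 53.48 - j154.2 V.
Step 3 — Convert to polar: |V_total| = 163.2 V, ∠V_total = -70.9°.

V_total = 163.2∠-70.9° V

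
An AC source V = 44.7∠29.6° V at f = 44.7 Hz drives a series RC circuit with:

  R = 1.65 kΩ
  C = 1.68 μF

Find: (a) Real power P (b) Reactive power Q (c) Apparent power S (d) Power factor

Step 1 — Angular frequency: ω = 2π·f = 2π·44.7 = 280.9 rad/s.
Step 2 — Component impedances:
  R: Z = R = 1650 Ω
  C: Z = 1/(jωC) = -j/(ω·C) = 0 - j2119 Ω
Step 3 — Series combination: Z_total = R + C = 1650 - j2119 Ω = 2686∠-52.1° Ω.
Step 4 — Source phasor: V = 44.7∠29.6° V = 38.87 + j22.08 V.
Step 5 — Current: I = V / Z = 0.002403 + j0.01647 A = 0.01664∠81.7° A.
Step 6 — Complex power: S = V·I* = 0.457 - j0.587 VA.
Step 7 — Real power: P = Re(S) = 0.457 W.
Step 8 — Reactive power: Q = Im(S) = -0.587 VAR.
Step 9 — Apparent power: |S| = 0.7439 VA.
Step 10 — Power factor: PF = P/|S| = 0.6143 (leading).

(a) P = 0.457 W  (b) Q = -0.587 VAR  (c) S = 0.7439 VA  (d) PF = 0.6143 (leading)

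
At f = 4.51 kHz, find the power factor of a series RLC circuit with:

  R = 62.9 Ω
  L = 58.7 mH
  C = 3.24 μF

Step 1 — Angular frequency: ω = 2π·f = 2π·4510 = 2.834e+04 rad/s.
Step 2 — Component impedances:
  R: Z = R = 62.9 Ω
  L: Z = jωL = j·2.834e+04·0.0587 = 0 + j1663 Ω
  C: Z = 1/(jωC) = -j/(ω·C) = 0 - j10.89 Ω
Step 3 — Series combination: Z_total = R + L + C = 62.9 + j1652 Ω = 1654∠87.8° Ω.
Step 4 — Power factor: PF = cos(φ) = Re(Z)/|Z| = 62.9/1653.7 = 0.03804.
Step 5 — Type: Im(Z) = 1652 ⇒ lagging (phase φ = 87.8°).

PF = 0.03804 (lagging, φ = 87.8°)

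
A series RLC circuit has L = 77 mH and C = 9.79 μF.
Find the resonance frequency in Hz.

Step 1 — Resonance condition Im(Z)=0 gives ω₀ = 1/√(LC).
Step 2 — ω₀ = 1/√(0.077·9.79e-06) = 1152 rad/s.
Step 3 — f₀ = ω₀/(2π) = 183.3 Hz.

f₀ = 183.3 Hz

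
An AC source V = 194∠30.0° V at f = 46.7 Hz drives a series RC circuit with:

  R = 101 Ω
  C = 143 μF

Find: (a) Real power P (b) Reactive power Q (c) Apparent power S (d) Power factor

Step 1 — Angular frequency: ω = 2π·f = 2π·46.7 = 293.4 rad/s.
Step 2 — Component impedances:
  R: Z = R = 101 Ω
  C: Z = 1/(jωC) = -j/(ω·C) = 0 - j23.83 Ω
Step 3 — Series combination: Z_total = R + C = 101 - j23.83 Ω = 103.8∠-13.3° Ω.
Step 4 — Source phasor: V = 194∠30.0° V = 168 + j97 V.
Step 5 — Current: I = V / Z = 1.361 + j1.282 A = 1.869∠43.3° A.
Step 6 — Complex power: S = V·I* = 353 - j83.29 VA.
Step 7 — Real power: P = Re(S) = 353 W.
Step 8 — Reactive power: Q = Im(S) = -83.29 VAR.
Step 9 — Apparent power: |S| = 362.7 VA.
Step 10 — Power factor: PF = P/|S| = 0.9733 (leading).

(a) P = 353 W  (b) Q = -83.29 VAR  (c) S = 362.7 VA  (d) PF = 0.9733 (leading)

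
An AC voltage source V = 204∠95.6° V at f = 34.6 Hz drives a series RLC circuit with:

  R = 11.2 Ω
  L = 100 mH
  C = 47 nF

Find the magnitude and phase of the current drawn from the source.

Step 1 — Angular frequency: ω = 2π·f = 2π·34.6 = 217.4 rad/s.
Step 2 — Component impedances:
  R: Z = R = 11.2 Ω
  L: Z = jωL = j·217.4·0.1 = 0 + j21.74 Ω
  C: Z = 1/(jωC) = -j/(ω·C) = 0 - j9.787e+04 Ω
Step 3 — Series combination: Z_total = R + L + C = 11.2 - j9.785e+04 Ω = 9.785e+04∠-90.0° Ω.
Step 4 — Source phasor: V = 204∠95.6° V = -19.91 + j203 V.
Step 5 — Ohm's law: I = V / Z_total = (-19.91 + j203) / (11.2 - j9.785e+04) = -0.002075 - j0.0002032 A.
Step 6 — Convert to polar: |I| = 0.002085 A, ∠I = -174.4°.

I = 0.002085∠-174.4° A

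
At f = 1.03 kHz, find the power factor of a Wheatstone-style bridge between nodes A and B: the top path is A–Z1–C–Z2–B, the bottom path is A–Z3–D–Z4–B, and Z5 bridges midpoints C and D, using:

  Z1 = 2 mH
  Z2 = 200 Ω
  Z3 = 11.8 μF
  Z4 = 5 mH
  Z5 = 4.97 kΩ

Step 1 — Angular frequency: ω = 2π·f = 2π·1030 = 6472 rad/s.
Step 2 — Component impedances:
  Z1: Z = jωL = j·6472·0.002 = 0 + j12.94 Ω
  Z2: Z = R = 200 Ω
  Z3: Z = 1/(jωC) = -j/(ω·C) = 0 - j13.09 Ω
  Z4: Z = jωL = j·6472·0.005 = 0 + j32.36 Ω
  Z5: Z = R = 4970 Ω
Step 3 — Bridge requires nodal analysis (the Z5 bridge couples midpoints C and D, so the two paths cannot be reduced to a simple series/parallel combination). Setting node B to ground and injecting 1 A at node A, the 3-node admittance system at A, C, D solves to V_A = Z_AB = 1.843 + j18.97 Ω = 19.06∠84.5° Ω.
Step 4 — Power factor: PF = cos(φ) = Re(Z)/|Z| = 1.843/19.06 = 0.09669.
Step 5 — Type: Im(Z) = 18.97 ⇒ lagging (phase φ = 84.5°).

PF = 0.09669 (lagging, φ = 84.5°)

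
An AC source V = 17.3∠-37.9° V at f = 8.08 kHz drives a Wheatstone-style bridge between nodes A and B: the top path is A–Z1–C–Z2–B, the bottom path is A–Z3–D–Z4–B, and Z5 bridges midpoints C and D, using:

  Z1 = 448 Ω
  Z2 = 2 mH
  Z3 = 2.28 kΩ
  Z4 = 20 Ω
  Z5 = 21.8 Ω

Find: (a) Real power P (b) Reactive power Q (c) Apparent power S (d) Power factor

Step 1 — Angular frequency: ω = 2π·f = 2π·8080 = 5.077e+04 rad/s.
Step 2 — Component impedances:
  Z1: Z = R = 448 Ω
  Z2: Z = jωL = j·5.077e+04·0.002 = 0 + j101.5 Ω
  Z3: Z = R = 2280 Ω
  Z4: Z = R = 20 Ω
  Z5: Z = R = 21.8 Ω
Step 3 — Bridge requires nodal analysis (the Z5 bridge couples midpoints C and D, so the two paths cannot be reduced to a simple series/parallel combination). Setting node B to ground and injecting 1 A at node A, the 3-node admittance system at A, C, D solves to V_A = Z_AB = 404.5 + j12.22 Ω = 404.7∠1.7° Ω.
Step 4 — Source phasor: V = 17.3∠-37.9° V = 13.65 - j10.63 V.
Step 5 — Current: I = V / Z = 0.03292 - j0.02727 A = 0.04275∠-39.6° A.
Step 6 — Complex power: S = V·I* = 0.7392 + j0.02234 VA.
Step 7 — Real power: P = Re(S) = 0.7392 W.
Step 8 — Reactive power: Q = Im(S) = 0.02234 VAR.
Step 9 — Apparent power: |S| = 0.7395 VA.
Step 10 — Power factor: PF = P/|S| = 0.9995 (lagging).

(a) P = 0.7392 W  (b) Q = 0.02234 VAR  (c) S = 0.7395 VA  (d) PF = 0.9995 (lagging)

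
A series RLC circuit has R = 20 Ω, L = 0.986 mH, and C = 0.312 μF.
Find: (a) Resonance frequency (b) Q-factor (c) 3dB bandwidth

Step 1 — Resonance condition Im(Z)=0 gives ω₀ = 1/√(LC).
Step 2 — ω₀ = 1/√(0.000986·3.12e-07) = 5.701e+04 rad/s.
Step 3 — f₀ = ω₀/(2π) = 9074 Hz.
Step 4 — Series Q: Q = ω₀L/R = 5.701e+04·0.000986/20 = 2.811.
Step 5 — 3dB bandwidth: Δω = ω₀/Q = 2.028e+04 rad/s; BW = Δω/(2π) = 3228 Hz.

(a) f₀ = 9074 Hz  (b) Q = 2.811  (c) BW = 3228 Hz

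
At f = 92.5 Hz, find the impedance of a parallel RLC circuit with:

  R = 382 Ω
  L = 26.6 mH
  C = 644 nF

Step 1 — Angular frequency: ω = 2π·f = 2π·92.5 = 581.2 rad/s.
Step 2 — Component impedances:
  R: Z = R = 382 Ω
  L: Z = jωL = j·581.2·0.0266 = 0 + j15.46 Ω
  C: Z = 1/(jωC) = -j/(ω·C) = 0 - j2672 Ω
Step 3 — Parallel combination: 1/Z_total = 1/R + 1/L + 1/C; Z_total = 0.6319 + j15.52 Ω = 15.54∠87.7° Ω.

Z = 0.6319 + j15.52 Ω = 15.54∠87.7° Ω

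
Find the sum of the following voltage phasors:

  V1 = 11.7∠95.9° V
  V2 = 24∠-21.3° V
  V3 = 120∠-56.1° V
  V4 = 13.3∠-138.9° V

Step 1 — Convert each phasor to rectangular form:
  V1 = 11.7·(cos(95.9°) + j·sin(95.9°)) = -1.203 + j11.64 V
  V2 = 24·(cos(-21.3°) + j·sin(-21.3°)) = 22.36 - j8.718 V
  V3 = 120·(cos(-56.1°) + j·sin(-56.1°)) = 66.93 - j99.6 V
  V4 = 13.3·(cos(-138.9°) + j·sin(-138.9°)) = -10.02 - j8.743 V
Step 2 — Sum components: V_total = 78.06 - j105.4 V.
Step 3 — Convert to polar: |V_total| = 131.2 V, ∠V_total = -53.5°.

V_total = 131.2∠-53.5° V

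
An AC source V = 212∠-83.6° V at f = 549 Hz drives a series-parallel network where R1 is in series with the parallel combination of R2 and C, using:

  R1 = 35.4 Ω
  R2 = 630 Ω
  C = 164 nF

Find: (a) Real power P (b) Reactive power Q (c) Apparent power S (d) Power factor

Step 1 — Angular frequency: ω = 2π·f = 2π·549 = 3449 rad/s.
Step 2 — Component impedances:
  R1: Z = R = 35.4 Ω
  R2: Z = R = 630 Ω
  C: Z = 1/(jωC) = -j/(ω·C) = 0 - j1768 Ω
Step 3 — Parallel branch: R2 || C = 1/(1/R2 + 1/C) = 559 - j199.2 Ω.
Step 4 — Series with R1: Z_total = R1 + (R2 || C) = 594.4 - j199.2 Ω = 626.9∠-18.5° Ω.
Step 5 — Source phasor: V = 212∠-83.6° V = 23.63 - j210.7 V.
Step 6 — Current: I = V / Z = 0.1425 - j0.3067 A = 0.3382∠-65.1° A.
Step 7 — Complex power: S = V·I* = 67.98 - j22.78 VA.
Step 8 — Real power: P = Re(S) = 67.98 W.
Step 9 — Reactive power: Q = Im(S) = -22.78 VAR.
Step 10 — Apparent power: |S| = 71.69 VA.
Step 11 — Power factor: PF = P/|S| = 0.9482 (leading).

(a) P = 67.98 W  (b) Q = -22.78 VAR  (c) S = 71.69 VA  (d) PF = 0.9482 (leading)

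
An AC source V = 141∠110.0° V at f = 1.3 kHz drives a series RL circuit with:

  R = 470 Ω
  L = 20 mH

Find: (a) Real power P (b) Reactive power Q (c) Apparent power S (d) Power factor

Step 1 — Angular frequency: ω = 2π·f = 2π·1300 = 8168 rad/s.
Step 2 — Component impedances:
  R: Z = R = 470 Ω
  L: Z = jωL = j·8168·0.02 = 0 + j163.4 Ω
Step 3 — Series combination: Z_total = R + L = 470 + j163.4 Ω = 497.6∠19.2° Ω.
Step 4 — Source phasor: V = 141∠110.0° V = -48.22 + j132.5 V.
Step 5 — Current: I = V / Z = -0.004122 + j0.2833 A = 0.2834∠90.8° A.
Step 6 — Complex power: S = V·I* = 37.74 + j13.12 VA.
Step 7 — Real power: P = Re(S) = 37.74 W.
Step 8 — Reactive power: Q = Im(S) = 13.12 VAR.
Step 9 — Apparent power: |S| = 39.96 VA.
Step 10 — Power factor: PF = P/|S| = 0.9446 (lagging).

(a) P = 37.74 W  (b) Q = 13.12 VAR  (c) S = 39.96 VA  (d) PF = 0.9446 (lagging)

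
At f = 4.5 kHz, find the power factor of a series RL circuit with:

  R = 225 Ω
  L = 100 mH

Step 1 — Angular frequency: ω = 2π·f = 2π·4500 = 2.827e+04 rad/s.
Step 2 — Component impedances:
  R: Z = R = 225 Ω
  L: Z = jωL = j·2.827e+04·0.1 = 0 + j2827 Ω
Step 3 — Series combination: Z_total = R + L = 225 + j2827 Ω = 2836∠85.5° Ω.
Step 4 — Power factor: PF = cos(φ) = Re(Z)/|Z| = 225/2836.4 = 0.07933.
Step 5 — Type: Im(Z) = 2827 ⇒ lagging (phase φ = 85.5°).

PF = 0.07933 (lagging, φ = 85.5°)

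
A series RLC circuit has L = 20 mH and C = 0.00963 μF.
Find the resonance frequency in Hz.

Step 1 — Resonance condition Im(Z)=0 gives ω₀ = 1/√(LC).
Step 2 — ω₀ = 1/√(0.02·9.63e-09) = 7.206e+04 rad/s.
Step 3 — f₀ = ω₀/(2π) = 1.147e+04 Hz.

f₀ = 1.147e+04 Hz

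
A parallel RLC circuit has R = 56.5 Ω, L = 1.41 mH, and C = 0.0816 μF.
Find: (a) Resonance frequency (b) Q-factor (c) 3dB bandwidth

Step 1 — Resonance: ω₀ = 1/√(LC) = 1/√(0.00141·8.16e-08) = 9.323e+04 rad/s.
Step 2 — f₀ = ω₀/(2π) = 1.484e+04 Hz.
Step 3 — Parallel Q: Q = R/(ω₀L) = 56.5/(9.323e+04·0.00141) = 0.4298.
Step 4 — Bandwidth: Δω = ω₀/Q = 2.169e+05 rad/s; BW = Δω/(2π) = 3.452e+04 Hz.

(a) f₀ = 1.484e+04 Hz  (b) Q = 0.4298  (c) BW = 3.452e+04 Hz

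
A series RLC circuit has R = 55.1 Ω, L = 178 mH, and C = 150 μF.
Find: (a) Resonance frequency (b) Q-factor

Step 1 — Resonance condition Im(Z)=0 gives ω₀ = 1/√(LC).
Step 2 — ω₀ = 1/√(0.178·0.00015) = 193.5 rad/s.
Step 3 — f₀ = ω₀/(2π) = 30.8 Hz.
Step 4 — Series Q: Q = ω₀L/R = 193.5·0.178/55.1 = 0.6252.

(a) f₀ = 30.8 Hz  (b) Q = 0.6252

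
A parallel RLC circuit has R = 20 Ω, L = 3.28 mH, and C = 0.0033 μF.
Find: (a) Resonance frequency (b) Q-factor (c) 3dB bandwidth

Step 1 — Resonance: ω₀ = 1/√(LC) = 1/√(0.00328·3.3e-09) = 3.04e+05 rad/s.
Step 2 — f₀ = ω₀/(2π) = 4.838e+04 Hz.
Step 3 — Parallel Q: Q = R/(ω₀L) = 20/(3.04e+05·0.00328) = 0.02006.
Step 4 — Bandwidth: Δω = ω₀/Q = 1.515e+07 rad/s; BW = Δω/(2π) = 2.411e+06 Hz.

(a) f₀ = 4.838e+04 Hz  (b) Q = 0.02006  (c) BW = 2.411e+06 Hz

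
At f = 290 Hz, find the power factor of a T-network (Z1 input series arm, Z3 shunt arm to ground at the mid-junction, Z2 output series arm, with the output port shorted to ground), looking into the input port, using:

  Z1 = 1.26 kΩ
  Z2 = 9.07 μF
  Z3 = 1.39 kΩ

Step 1 — Angular frequency: ω = 2π·f = 2π·290 = 1822 rad/s.
Step 2 — Component impedances:
  Z1: Z = R = 1260 Ω
  Z2: Z = 1/(jωC) = -j/(ω·C) = 0 - j60.51 Ω
  Z3: Z = R = 1390 Ω
Step 3 — With the output port shorted to ground, the output series arm Z2 runs from the junction to ground; the shunt arm Z3 also runs from the junction to ground. They appear in parallel: Z3 || Z2 = 2.629 - j60.39 Ω.
Step 4 — Series with input arm Z1: Z_in = Z1 + (Z3 || Z2) = 1263 - j60.39 Ω = 1264∠-2.7° Ω.
Step 5 — Power factor: PF = cos(φ) = Re(Z)/|Z| = 1262.63/1264.07 = 0.9989.
Step 6 — Type: Im(Z) = -60.39 ⇒ leading (phase φ = -2.7°).

PF = 0.9989 (leading, φ = -2.7°)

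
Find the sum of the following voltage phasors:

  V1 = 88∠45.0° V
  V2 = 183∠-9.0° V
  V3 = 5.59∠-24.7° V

Step 1 — Convert each phasor to rectangular form:
  V1 = 88·(cos(45.0°) + j·sin(45.0°)) = 62.23 + j62.23 V
  V2 = 183·(cos(-9.0°) + j·sin(-9.0°)) = 180.7 - j28.63 V
  V3 = 5.59·(cos(-24.7°) + j·sin(-24.7°)) = 5.079 - j2.336 V
Step 2 — Sum components: V_total = 248.1 + j31.26 V.
Step 3 — Convert to polar: |V_total| = 250 V, ∠V_total = 7.2°.

V_total = 250∠7.2° V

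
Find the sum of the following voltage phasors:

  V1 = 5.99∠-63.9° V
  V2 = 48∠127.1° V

Step 1 — Convert each phasor to rectangular form:
  V1 = 5.99·(cos(-63.9°) + j·sin(-63.9°)) = 2.635 - j5.379 V
  V2 = 48·(cos(127.1°) + j·sin(127.1°)) = -28.95 + j38.28 V
Step 2 — Sum components: V_total = -26.32 + j32.9 V.
Step 3 — Convert to polar: |V_total| = 42.14 V, ∠V_total = 128.7°.

V_total = 42.14∠128.7° V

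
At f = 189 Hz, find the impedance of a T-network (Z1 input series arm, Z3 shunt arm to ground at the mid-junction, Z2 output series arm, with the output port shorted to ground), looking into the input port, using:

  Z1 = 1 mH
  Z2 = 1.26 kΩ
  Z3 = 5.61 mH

Step 1 — Angular frequency: ω = 2π·f = 2π·189 = 1188 rad/s.
Step 2 — Component impedances:
  Z1: Z = jωL = j·1188·0.001 = 0 + j1.188 Ω
  Z2: Z = R = 1260 Ω
  Z3: Z = jωL = j·1188·0.00561 = 0 + j6.662 Ω
Step 3 — With the output port shorted to ground, the output series arm Z2 runs from the junction to ground; the shunt arm Z3 also runs from the junction to ground. They appear in parallel: Z3 || Z2 = 0.03522 + j6.662 Ω.
Step 4 — Series with input arm Z1: Z_in = Z1 + (Z3 || Z2) = 0.03522 + j7.849 Ω = 7.849∠89.7° Ω.

Z = 0.03522 + j7.849 Ω = 7.849∠89.7° Ω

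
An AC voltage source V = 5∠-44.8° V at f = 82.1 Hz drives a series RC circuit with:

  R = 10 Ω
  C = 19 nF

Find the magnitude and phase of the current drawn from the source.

Step 1 — Angular frequency: ω = 2π·f = 2π·82.1 = 515.8 rad/s.
Step 2 — Component impedances:
  R: Z = R = 10 Ω
  C: Z = 1/(jωC) = -j/(ω·C) = 0 - j1.02e+05 Ω
Step 3 — Series combination: Z_total = R + C = 10 - j1.02e+05 Ω = 1.02e+05∠-90.0° Ω.
Step 4 — Source phasor: V = 5∠-44.8° V = 3.548 - j3.523 V.
Step 5 — Ohm's law: I = V / Z_total = (3.548 - j3.523) / (10 - j1.02e+05) = 3.453e-05 + j3.477e-05 A.
Step 6 — Convert to polar: |I| = 4.901e-05 A, ∠I = 45.2°.

I = 4.901e-05∠45.2° A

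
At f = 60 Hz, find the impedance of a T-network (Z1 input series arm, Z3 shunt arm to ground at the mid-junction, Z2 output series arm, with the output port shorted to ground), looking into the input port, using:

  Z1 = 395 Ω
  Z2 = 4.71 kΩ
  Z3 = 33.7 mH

Step 1 — Angular frequency: ω = 2π·f = 2π·60 = 377 rad/s.
Step 2 — Component impedances:
  Z1: Z = R = 395 Ω
  Z2: Z = R = 4710 Ω
  Z3: Z = jωL = j·377·0.0337 = 0 + j12.7 Ω
Step 3 — With the output port shorted to ground, the output series arm Z2 runs from the junction to ground; the shunt arm Z3 also runs from the junction to ground. They appear in parallel: Z3 || Z2 = 0.03427 + j12.7 Ω.
Step 4 — Series with input arm Z1: Z_in = Z1 + (Z3 || Z2) = 395 + j12.7 Ω = 395.2∠1.8° Ω.

Z = 395 + j12.7 Ω = 395.2∠1.8° Ω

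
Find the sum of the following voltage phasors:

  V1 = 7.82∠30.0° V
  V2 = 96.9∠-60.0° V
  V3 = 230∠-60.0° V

Step 1 — Convert each phasor to rectangular form:
  V1 = 7.82·(cos(30.0°) + j·sin(30.0°)) = 6.772 + j3.91 V
  V2 = 96.9·(cos(-60.0°) + j·sin(-60.0°)) = 48.45 - j83.92 V
  V3 = 230·(cos(-60.0°) + j·sin(-60.0°)) = 115 - j199.2 V
Step 2 — Sum components: V_total = 170.2 - j279.2 V.
Step 3 — Convert to polar: |V_total| = 327 V, ∠V_total = -58.6°.

V_total = 327∠-58.6° V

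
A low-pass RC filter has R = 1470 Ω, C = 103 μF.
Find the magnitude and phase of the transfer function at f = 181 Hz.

Step 1 — Angular frequency: ω = 2π·181 = 1137 rad/s.
Step 2 — Transfer function: H(jω) = 1/(1 + jωRC).
Step 3 — Denominator: 1 + jωRC = 1 + j·1137·1470·0.000103 = 1 + j172.2.
Step 4 — H = 3.373e-05 - j0.005807.
Step 5 — Magnitude: |H| = 0.005807 (-44.7 dB); phase: φ = -89.7°.

|H| = 0.005807 (-44.7 dB), φ = -89.7°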